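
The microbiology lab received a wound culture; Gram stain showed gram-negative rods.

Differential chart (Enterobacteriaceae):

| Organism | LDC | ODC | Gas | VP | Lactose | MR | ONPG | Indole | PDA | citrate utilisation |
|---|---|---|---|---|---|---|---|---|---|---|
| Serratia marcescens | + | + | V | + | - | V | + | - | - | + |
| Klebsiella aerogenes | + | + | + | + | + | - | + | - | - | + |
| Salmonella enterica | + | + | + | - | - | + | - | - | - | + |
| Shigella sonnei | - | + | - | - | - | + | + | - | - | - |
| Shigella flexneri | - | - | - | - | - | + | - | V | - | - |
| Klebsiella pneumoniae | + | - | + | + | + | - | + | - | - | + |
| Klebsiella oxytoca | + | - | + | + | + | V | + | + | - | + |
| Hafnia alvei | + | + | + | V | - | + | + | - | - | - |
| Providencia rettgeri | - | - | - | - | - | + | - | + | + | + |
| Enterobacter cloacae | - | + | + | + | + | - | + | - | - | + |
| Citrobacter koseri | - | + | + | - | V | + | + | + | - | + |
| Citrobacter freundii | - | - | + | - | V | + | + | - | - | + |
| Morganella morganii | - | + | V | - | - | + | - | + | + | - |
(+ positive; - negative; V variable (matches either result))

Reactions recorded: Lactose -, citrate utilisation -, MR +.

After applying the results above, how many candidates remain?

citrate utilisation -: excludes 9 organisms — 4 left.
MR +: all 4 remaining candidates are consistent.
Lactose -: all 4 remaining candidates are consistent.
Still consistent: Hafnia alvei, Morganella morganii, Shigella flexneri, Shigella sonnei.

4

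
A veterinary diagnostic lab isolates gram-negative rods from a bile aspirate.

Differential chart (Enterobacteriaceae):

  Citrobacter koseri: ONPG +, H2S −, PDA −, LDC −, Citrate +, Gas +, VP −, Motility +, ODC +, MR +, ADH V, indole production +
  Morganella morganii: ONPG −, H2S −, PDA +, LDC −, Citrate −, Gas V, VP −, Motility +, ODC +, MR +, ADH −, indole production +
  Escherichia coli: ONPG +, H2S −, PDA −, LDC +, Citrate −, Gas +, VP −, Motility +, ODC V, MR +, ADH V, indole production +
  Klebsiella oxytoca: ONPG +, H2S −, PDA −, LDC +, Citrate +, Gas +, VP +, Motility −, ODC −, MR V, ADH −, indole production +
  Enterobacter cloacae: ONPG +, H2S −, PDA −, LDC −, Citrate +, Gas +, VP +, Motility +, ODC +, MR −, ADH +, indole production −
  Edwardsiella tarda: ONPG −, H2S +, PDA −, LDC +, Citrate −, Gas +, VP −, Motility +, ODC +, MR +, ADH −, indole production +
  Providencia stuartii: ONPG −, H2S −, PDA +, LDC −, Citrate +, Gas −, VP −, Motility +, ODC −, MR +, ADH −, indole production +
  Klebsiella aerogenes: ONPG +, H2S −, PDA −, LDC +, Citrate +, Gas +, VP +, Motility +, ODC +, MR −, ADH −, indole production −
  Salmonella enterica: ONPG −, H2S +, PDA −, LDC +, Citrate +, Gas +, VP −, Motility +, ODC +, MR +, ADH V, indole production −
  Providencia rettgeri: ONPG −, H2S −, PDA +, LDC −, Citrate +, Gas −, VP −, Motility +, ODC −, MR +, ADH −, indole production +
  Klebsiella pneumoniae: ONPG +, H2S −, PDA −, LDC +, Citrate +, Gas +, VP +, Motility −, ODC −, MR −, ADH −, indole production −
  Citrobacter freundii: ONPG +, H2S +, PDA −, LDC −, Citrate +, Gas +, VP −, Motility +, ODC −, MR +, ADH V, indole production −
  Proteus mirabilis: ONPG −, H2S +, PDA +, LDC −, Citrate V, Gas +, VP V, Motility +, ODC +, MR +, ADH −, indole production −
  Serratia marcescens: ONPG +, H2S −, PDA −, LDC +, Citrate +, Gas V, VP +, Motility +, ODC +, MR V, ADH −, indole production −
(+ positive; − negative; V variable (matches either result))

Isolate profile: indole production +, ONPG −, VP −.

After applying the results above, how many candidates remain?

ONPG −: excludes 8 organisms — 6 left.
indole production +: excludes Salmonella enterica, Proteus mirabilis — 4 left.
VP −: all 4 remaining candidates are consistent.
Still consistent: Edwardsiella tarda, Morganella morganii, Providencia rettgeri, Providencia stuartii.

4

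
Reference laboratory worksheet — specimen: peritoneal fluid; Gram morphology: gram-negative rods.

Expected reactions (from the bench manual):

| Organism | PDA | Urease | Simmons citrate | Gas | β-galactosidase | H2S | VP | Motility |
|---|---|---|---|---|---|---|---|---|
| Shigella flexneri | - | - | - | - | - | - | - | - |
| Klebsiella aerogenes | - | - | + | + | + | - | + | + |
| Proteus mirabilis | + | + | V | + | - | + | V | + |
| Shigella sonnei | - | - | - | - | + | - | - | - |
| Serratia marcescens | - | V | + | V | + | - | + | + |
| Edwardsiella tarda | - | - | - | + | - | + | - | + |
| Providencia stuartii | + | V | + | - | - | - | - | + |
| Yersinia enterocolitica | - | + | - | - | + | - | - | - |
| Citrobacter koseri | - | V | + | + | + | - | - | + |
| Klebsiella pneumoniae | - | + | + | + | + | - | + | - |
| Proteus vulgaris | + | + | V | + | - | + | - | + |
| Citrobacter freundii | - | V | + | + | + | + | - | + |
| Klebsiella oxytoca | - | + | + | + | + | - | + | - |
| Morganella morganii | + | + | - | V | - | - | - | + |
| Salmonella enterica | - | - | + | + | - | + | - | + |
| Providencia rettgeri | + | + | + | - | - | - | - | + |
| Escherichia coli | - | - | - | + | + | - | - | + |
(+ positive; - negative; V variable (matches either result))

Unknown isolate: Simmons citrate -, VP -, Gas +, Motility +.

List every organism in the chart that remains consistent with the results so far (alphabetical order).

Gas +: excludes 5 organisms — 12 left.
Simmons citrate -: excludes 7 organisms — 5 left.
VP -: all 5 remaining candidates are consistent.
Motility +: all 5 remaining candidates are consistent.

Edwardsiella tarda, Escherichia coli, Morganella morganii, Proteus mirabilis, Proteus vulgaris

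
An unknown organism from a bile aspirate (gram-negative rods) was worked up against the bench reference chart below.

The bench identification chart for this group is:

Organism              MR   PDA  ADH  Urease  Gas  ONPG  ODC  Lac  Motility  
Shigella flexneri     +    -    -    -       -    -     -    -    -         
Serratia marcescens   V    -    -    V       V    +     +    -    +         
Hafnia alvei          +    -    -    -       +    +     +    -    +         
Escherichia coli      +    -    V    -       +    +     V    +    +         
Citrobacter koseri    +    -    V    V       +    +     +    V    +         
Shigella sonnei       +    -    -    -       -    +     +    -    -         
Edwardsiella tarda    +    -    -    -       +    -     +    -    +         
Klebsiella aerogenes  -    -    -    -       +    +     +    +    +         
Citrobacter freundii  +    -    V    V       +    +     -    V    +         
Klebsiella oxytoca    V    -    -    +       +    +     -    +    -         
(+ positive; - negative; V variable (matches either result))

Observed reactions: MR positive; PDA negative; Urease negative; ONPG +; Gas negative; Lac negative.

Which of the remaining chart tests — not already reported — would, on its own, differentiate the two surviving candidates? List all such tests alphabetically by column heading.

Motility

ONPG +: excludes Shigella flexneri, Edwardsiella tarda — 8 left.
MR +: excludes Klebsiella aerogenes — 7 left.
PDA -: all 7 remaining candidates are consistent.
Lac -: excludes Escherichia coli, Klebsiella oxytoca — 5 left.
Urease -: all 5 remaining candidates are consistent.
Gas -: excludes Hafnia alvei, Citrobacter koseri, Citrobacter freundii — 2 left.
Two candidates remain: Serratia marcescens and Shigella sonnei.
  ADH: - vs - — same for both, does not separate.
  ODC: + vs + — same for both, does not separate.
  Motility: Serratia marcescens +, Shigella sonnei - — discriminates.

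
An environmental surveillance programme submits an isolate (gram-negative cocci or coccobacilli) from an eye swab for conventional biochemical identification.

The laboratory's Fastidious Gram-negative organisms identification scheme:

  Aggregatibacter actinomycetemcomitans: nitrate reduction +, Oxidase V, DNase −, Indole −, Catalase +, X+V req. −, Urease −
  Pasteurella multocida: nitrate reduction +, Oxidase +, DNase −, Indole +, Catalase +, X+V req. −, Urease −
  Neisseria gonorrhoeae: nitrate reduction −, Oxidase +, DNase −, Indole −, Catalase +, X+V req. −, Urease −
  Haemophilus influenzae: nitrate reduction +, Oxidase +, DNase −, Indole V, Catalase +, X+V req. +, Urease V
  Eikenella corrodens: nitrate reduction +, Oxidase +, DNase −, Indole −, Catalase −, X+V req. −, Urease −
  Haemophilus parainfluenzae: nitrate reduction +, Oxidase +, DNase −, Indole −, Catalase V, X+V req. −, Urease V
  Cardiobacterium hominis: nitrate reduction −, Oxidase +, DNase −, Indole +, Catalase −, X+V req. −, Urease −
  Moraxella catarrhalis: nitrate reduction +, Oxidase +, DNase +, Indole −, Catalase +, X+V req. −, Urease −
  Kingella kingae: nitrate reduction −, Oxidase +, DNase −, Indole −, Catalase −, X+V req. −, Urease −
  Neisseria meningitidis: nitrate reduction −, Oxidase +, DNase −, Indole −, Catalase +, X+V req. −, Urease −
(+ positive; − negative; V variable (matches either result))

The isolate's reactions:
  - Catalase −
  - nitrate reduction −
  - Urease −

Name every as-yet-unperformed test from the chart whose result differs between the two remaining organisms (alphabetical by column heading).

Indole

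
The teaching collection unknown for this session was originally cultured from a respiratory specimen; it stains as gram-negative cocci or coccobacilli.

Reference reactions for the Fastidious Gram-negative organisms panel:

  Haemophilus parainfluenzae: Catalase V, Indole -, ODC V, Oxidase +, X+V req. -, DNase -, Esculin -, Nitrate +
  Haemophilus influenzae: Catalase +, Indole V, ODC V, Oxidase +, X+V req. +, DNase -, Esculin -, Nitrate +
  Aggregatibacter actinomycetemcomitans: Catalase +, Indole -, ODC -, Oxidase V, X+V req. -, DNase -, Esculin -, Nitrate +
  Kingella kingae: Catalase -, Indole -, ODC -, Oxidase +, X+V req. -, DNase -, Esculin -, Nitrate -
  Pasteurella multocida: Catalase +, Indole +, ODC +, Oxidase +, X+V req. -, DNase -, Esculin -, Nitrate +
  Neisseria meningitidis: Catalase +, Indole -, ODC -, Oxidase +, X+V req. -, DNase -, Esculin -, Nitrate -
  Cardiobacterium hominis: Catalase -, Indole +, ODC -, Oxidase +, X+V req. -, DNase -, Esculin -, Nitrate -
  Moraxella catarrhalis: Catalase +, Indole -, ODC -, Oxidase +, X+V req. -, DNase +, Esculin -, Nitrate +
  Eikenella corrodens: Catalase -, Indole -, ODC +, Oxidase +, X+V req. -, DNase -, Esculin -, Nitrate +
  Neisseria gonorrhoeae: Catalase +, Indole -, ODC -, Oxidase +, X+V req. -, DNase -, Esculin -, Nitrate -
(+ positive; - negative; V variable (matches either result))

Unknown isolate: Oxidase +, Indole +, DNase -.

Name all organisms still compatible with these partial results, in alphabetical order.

Cardiobacterium hominis, Haemophilus influenzae, Pasteurella multocida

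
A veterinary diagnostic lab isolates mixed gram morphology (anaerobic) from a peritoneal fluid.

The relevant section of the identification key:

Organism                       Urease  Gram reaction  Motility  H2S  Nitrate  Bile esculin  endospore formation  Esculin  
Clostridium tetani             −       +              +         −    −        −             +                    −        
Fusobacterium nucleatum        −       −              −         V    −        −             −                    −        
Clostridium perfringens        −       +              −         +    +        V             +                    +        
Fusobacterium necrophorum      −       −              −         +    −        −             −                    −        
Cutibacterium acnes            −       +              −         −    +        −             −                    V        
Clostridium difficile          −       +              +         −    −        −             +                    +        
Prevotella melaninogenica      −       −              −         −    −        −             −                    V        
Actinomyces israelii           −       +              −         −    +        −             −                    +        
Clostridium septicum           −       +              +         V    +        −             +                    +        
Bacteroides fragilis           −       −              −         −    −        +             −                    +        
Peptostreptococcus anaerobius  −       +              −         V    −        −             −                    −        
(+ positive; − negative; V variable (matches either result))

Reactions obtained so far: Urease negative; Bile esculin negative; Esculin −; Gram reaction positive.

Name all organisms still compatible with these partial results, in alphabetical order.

Clostridium tetani, Cutibacterium acnes, Peptostreptococcus anaerobius

Bile esculin −: excludes Bacteroides fragilis — 10 left.
Urease −: all 10 remaining candidates are consistent.
Gram reaction +: excludes Fusobacterium nucleatum, Fusobacterium necrophorum, Prevotella melaninogenica — 7 left.
Esculin −: excludes Clostridium perfringens, Clostridium difficile, Actinomyces israelii, Clostridium septicum — 3 left.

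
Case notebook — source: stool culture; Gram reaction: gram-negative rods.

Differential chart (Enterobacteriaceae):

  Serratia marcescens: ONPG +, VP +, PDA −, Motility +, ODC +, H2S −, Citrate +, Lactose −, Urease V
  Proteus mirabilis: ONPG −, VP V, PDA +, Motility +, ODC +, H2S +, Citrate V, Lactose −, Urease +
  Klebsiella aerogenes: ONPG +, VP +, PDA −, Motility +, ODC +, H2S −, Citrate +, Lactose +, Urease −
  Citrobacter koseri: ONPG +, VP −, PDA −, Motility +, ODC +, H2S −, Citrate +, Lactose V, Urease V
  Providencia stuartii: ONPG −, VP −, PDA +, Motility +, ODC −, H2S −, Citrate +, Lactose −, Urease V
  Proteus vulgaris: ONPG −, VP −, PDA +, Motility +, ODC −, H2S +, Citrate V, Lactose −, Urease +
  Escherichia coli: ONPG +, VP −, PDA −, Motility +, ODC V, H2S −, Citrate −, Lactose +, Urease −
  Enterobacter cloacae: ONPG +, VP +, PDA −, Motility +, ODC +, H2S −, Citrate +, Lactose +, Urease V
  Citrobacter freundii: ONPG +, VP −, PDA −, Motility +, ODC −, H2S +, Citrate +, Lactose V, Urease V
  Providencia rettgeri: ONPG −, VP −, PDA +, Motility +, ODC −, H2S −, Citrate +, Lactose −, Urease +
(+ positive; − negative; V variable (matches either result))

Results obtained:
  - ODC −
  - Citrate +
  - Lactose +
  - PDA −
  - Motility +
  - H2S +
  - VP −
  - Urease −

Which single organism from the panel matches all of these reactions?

Citrate +: excludes Escherichia coli — 9 left.
Urease −: excludes Proteus mirabilis, Proteus vulgaris, Providencia rettgeri — 6 left.
H2S +: excludes 5 organisms — 1 left.
ODC −: the one remaining candidate is consistent.
PDA −: the one remaining candidate is consistent.
Motility +: the one remaining candidate is consistent.
Lactose +: the one remaining candidate is consistent.
VP −: the one remaining candidate is consistent.

Citrobacter freundii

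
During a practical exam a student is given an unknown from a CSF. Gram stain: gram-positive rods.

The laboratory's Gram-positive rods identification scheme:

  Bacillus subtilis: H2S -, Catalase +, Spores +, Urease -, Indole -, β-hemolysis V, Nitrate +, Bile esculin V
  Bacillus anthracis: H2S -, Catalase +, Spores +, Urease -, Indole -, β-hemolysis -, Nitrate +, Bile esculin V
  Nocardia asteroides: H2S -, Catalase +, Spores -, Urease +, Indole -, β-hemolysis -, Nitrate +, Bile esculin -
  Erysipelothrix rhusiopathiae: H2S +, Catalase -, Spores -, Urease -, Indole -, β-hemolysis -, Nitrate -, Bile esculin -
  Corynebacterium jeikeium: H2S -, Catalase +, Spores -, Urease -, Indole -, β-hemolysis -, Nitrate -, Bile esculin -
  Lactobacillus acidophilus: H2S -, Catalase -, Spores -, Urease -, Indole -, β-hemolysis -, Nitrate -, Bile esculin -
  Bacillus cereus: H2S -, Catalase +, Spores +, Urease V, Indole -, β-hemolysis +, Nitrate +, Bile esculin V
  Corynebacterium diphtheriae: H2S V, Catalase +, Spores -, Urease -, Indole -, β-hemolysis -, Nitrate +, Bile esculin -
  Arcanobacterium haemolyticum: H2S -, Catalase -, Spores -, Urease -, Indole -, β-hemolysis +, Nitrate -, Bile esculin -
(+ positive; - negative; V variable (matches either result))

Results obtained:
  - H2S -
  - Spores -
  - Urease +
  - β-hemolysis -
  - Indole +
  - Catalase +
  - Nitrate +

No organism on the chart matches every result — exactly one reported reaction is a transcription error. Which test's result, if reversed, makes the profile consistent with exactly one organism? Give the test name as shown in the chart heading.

Indole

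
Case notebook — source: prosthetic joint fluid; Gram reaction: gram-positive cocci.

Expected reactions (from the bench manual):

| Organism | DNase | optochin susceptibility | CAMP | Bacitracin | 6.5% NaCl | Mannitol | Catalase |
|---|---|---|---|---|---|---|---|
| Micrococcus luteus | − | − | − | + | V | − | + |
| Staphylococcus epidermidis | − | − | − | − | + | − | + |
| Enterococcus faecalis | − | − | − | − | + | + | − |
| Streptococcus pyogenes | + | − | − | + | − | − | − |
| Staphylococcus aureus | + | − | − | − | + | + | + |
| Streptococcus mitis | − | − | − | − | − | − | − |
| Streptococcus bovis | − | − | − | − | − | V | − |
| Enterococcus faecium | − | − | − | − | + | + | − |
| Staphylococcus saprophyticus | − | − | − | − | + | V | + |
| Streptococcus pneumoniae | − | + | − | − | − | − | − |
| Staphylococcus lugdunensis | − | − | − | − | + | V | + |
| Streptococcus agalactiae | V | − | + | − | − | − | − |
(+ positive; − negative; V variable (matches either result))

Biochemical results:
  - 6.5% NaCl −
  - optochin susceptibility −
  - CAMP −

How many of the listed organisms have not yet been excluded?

4

optochin susceptibility −: excludes Streptococcus pneumoniae — 11 left.
CAMP −: excludes Streptococcus agalactiae — 10 left.
6.5% NaCl −: excludes 6 organisms — 4 left.
Still consistent: Micrococcus luteus, Streptococcus bovis, Streptococcus mitis, Streptococcus pyogenes.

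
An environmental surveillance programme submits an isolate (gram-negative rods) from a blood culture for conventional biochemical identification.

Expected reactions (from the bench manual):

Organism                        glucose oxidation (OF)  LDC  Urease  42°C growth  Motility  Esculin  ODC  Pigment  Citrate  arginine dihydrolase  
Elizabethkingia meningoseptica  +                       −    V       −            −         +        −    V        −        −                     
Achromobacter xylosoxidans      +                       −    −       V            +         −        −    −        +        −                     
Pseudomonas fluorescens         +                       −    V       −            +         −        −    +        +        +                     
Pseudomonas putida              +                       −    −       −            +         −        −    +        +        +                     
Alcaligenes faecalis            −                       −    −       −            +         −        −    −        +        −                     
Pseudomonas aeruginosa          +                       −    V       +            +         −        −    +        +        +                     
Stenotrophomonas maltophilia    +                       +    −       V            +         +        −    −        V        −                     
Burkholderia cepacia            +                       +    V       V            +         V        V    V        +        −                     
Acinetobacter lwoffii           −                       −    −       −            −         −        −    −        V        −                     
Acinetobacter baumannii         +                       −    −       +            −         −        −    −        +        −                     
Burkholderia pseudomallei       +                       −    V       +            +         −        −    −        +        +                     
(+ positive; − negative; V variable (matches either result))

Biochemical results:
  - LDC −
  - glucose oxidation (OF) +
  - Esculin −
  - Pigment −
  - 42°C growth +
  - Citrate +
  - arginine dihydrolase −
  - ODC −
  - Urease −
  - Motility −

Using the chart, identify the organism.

Acinetobacter baumannii

Motility −: excludes 8 organisms — 3 left.
42°C growth +: excludes Elizabethkingia meningoseptica, Acinetobacter lwoffii — 1 left.
arginine dihydrolase −: the one remaining candidate is consistent.
Pigment −: the one remaining candidate is consistent.
LDC −: the one remaining candidate is consistent.
Citrate +: the one remaining candidate is consistent.
Urease −: the one remaining candidate is consistent.
Esculin −: the one remaining candidate is consistent.
ODC −: the one remaining candidate is consistent.
glucose oxidation (OF) +: the one remaining candidate is consistent.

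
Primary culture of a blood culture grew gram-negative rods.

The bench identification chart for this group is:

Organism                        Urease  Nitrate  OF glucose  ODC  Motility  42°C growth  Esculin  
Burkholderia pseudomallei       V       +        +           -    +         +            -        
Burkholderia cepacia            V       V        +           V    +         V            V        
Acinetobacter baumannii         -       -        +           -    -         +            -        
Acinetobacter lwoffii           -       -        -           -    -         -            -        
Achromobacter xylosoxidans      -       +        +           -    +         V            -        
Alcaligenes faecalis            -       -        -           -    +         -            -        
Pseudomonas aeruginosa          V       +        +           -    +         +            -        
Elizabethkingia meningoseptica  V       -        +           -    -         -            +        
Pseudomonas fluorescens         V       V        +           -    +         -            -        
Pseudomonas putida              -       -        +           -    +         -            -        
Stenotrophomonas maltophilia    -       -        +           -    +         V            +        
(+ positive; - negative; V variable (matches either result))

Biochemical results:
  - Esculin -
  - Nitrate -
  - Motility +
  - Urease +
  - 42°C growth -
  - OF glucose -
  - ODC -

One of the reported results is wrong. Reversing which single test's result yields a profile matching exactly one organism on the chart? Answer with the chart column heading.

Urease

As reported, no row in the chart matches all 7 reactions.
Reversing Esculin → still no organism matches.
Reversing Nitrate → still no organism matches.
Reversing Urease (to -) → unique match: Alcaligenes faecalis.
Reversing Motility → still no organism matches.
Reversing 42°C growth → still no organism matches.
Reversing ODC → still no organism matches.
Reversing OF glucose → 2 organisms match (not unique).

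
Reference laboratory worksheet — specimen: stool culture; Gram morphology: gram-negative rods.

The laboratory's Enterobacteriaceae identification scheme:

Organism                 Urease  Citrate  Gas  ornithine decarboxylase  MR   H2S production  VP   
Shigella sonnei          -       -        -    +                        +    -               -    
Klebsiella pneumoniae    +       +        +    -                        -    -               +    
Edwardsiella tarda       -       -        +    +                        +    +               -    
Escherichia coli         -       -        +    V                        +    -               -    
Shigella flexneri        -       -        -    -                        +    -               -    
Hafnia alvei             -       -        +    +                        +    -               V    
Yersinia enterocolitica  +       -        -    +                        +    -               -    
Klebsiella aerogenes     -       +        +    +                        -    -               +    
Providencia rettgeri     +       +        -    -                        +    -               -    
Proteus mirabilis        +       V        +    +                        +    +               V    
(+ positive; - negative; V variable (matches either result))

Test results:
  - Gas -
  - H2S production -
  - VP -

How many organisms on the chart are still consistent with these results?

4

Gas -: excludes 6 organisms — 4 left.
VP -: all 4 remaining candidates are consistent.
H2S production -: all 4 remaining candidates are consistent.
Still consistent: Providencia rettgeri, Shigella flexneri, Shigella sonnei, Yersinia enterocolitica.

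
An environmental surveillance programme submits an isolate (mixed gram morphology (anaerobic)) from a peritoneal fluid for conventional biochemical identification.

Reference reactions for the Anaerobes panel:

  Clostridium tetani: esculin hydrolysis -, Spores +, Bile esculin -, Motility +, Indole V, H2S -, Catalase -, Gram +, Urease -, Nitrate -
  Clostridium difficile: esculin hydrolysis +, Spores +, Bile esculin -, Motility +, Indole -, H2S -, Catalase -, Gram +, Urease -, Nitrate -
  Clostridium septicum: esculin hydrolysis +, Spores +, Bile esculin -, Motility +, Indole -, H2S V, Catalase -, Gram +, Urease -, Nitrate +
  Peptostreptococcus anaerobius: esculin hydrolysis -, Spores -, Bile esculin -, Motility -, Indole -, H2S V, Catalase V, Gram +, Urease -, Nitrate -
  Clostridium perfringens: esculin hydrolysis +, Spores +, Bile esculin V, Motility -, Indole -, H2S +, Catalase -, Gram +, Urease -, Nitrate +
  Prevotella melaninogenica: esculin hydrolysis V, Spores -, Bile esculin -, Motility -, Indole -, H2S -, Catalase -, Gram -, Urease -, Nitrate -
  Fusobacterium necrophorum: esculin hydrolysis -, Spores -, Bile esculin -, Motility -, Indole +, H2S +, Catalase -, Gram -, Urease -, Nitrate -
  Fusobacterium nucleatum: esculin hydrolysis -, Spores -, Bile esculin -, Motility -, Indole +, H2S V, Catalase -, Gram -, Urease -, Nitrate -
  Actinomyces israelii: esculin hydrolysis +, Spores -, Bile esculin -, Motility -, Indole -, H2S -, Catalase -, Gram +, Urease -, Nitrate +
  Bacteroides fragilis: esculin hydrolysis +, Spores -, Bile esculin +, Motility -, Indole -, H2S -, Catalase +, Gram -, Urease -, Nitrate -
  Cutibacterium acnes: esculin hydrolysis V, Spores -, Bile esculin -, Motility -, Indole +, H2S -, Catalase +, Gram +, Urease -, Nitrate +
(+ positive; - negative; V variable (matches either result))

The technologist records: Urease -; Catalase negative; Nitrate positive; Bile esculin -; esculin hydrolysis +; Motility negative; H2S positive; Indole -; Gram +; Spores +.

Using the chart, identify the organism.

Bile esculin -: excludes Bacteroides fragilis — 10 left.
Gram +: excludes Prevotella melaninogenica, Fusobacterium necrophorum, Fusobacterium nucleatum — 7 left.
Indole -: excludes Cutibacterium acnes — 6 left.
Spores +: excludes Peptostreptococcus anaerobius, Actinomyces israelii — 4 left.
H2S +: excludes Clostridium tetani, Clostridium difficile — 2 left.
Motility -: excludes Clostridium septicum — 1 left.
Nitrate +: the one remaining candidate is consistent.
Catalase -: the one remaining candidate is consistent.
Urease -: the one remaining candidate is consistent.
esculin hydrolysis +: the one remaining candidate is consistent.

Clostridium perfringens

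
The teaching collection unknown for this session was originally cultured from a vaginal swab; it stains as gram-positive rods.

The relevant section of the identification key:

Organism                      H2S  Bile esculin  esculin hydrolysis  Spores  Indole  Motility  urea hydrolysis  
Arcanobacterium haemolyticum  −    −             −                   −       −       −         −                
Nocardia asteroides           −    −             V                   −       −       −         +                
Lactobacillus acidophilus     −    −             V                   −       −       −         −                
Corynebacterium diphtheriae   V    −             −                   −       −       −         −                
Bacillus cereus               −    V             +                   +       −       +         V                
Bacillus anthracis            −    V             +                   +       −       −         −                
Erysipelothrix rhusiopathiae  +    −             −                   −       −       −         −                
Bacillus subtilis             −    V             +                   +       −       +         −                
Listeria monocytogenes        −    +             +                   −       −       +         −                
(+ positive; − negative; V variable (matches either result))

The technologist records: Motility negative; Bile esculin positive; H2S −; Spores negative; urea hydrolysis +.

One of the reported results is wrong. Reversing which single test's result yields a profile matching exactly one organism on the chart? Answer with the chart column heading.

Bile esculin

As reported, no row in the chart matches all 5 reactions.
Reversing H2S → still no organism matches.
Reversing Spores → still no organism matches.
Reversing Motility → still no organism matches.
Reversing Bile esculin (to −) → unique match: Nocardia asteroides.
Reversing urea hydrolysis → still no organism matches.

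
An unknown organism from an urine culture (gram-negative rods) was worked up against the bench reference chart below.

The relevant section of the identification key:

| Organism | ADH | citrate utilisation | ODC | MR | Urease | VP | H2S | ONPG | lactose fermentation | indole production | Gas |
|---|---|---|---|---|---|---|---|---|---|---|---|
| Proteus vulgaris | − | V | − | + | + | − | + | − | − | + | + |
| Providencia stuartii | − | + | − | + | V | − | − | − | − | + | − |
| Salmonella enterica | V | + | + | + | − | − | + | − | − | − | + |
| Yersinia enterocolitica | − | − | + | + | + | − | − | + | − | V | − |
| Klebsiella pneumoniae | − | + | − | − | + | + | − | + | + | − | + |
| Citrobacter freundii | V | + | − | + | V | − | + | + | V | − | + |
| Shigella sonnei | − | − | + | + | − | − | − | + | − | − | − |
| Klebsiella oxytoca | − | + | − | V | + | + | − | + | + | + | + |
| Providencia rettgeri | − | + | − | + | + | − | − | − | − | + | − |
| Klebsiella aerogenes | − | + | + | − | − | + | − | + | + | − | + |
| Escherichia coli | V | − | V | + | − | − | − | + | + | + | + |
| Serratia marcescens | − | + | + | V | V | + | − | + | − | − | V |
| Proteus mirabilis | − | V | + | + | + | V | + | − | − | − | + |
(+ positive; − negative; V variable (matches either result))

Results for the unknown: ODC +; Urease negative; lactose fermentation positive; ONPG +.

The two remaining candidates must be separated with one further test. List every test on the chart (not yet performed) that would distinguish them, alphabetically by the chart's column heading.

Urease −: excludes 6 organisms — 7 left.
ONPG +: excludes Providencia stuartii, Salmonella enterica — 5 left.
ODC +: excludes Citrobacter freundii — 4 left.
lactose fermentation +: excludes Shigella sonnei, Serratia marcescens — 2 left.
Two candidates remain: Escherichia coli and Klebsiella aerogenes.
  ADH: V vs − — variable for at least one, does not separate.
  citrate utilisation: Escherichia coli −, Klebsiella aerogenes + — discriminates.
  MR: Escherichia coli +, Klebsiella aerogenes − — discriminates.
  VP: Escherichia coli −, Klebsiella aerogenes + — discriminates.
  H2S: − vs − — same for both, does not separate.
  indole production: Escherichia coli +, Klebsiella aerogenes − — discriminates.
  Gas: + vs + — same for both, does not separate.

citrate utilisation, indole production, MR, VP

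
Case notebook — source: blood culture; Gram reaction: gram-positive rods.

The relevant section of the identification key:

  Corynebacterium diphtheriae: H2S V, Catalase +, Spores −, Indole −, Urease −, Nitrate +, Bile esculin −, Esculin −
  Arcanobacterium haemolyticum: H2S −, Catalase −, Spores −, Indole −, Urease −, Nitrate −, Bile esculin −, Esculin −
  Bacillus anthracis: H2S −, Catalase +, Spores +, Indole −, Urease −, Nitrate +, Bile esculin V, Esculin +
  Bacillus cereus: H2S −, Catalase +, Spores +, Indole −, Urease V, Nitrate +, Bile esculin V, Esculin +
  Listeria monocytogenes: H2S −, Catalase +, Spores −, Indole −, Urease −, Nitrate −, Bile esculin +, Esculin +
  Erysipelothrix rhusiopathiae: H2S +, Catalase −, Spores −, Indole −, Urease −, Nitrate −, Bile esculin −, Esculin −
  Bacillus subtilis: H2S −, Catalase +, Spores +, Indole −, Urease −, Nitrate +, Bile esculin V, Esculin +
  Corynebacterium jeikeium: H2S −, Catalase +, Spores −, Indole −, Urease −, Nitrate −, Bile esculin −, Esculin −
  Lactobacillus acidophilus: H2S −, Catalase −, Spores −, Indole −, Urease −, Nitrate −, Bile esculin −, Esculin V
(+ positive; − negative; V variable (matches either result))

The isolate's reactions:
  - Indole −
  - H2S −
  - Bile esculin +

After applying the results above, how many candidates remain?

4

H2S −: excludes Erysipelothrix rhusiopathiae — 8 left.
Indole −: all 8 remaining candidates are consistent.
Bile esculin +: excludes Corynebacterium diphtheriae, Arcanobacterium haemolyticum, Corynebacterium jeikeium, Lactobacillus acidophilus — 4 left.
Still consistent: Bacillus anthracis, Bacillus cereus, Bacillus subtilis, Listeria monocytogenes.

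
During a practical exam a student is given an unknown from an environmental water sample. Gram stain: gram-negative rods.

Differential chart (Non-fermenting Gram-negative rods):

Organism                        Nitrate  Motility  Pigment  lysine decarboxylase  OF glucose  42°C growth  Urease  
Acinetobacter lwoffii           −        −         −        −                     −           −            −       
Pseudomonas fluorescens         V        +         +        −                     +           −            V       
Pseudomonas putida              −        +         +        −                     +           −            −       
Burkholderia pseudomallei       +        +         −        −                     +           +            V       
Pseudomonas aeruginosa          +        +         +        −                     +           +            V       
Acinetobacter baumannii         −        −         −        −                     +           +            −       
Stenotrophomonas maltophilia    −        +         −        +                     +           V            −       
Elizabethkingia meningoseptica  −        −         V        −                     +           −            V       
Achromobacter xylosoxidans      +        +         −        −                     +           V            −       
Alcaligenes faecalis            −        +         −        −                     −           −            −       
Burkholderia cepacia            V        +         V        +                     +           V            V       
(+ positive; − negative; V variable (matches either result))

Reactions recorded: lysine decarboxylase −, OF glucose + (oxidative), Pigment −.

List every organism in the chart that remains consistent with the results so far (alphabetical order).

OF glucose +: excludes Acinetobacter lwoffii, Alcaligenes faecalis — 9 left.
Pigment −: excludes Pseudomonas fluorescens, Pseudomonas putida, Pseudomonas aeruginosa — 6 left.
lysine decarboxylase −: excludes Stenotrophomonas maltophilia, Burkholderia cepacia — 4 left.

Achromobacter xylosoxidans, Acinetobacter baumannii, Burkholderia pseudomallei, Elizabethkingia meningoseptica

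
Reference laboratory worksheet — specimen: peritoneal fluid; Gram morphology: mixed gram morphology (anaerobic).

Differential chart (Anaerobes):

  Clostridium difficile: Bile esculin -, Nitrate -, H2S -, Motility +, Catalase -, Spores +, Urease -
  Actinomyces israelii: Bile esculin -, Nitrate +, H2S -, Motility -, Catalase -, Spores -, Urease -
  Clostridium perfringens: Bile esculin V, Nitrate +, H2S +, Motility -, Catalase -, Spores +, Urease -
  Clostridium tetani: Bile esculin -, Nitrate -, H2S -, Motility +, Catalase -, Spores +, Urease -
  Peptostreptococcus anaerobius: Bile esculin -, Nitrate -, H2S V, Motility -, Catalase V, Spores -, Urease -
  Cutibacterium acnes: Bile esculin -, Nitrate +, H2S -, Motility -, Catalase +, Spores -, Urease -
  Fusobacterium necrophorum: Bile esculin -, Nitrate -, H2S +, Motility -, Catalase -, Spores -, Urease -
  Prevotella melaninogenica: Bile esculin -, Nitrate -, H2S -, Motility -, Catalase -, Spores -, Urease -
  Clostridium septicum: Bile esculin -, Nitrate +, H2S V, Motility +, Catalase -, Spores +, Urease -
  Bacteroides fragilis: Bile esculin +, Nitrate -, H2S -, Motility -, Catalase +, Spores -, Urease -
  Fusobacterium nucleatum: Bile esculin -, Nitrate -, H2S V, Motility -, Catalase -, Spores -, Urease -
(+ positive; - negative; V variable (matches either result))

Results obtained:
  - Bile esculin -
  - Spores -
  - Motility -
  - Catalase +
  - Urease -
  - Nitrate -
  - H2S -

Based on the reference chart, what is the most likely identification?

Peptostreptococcus anaerobius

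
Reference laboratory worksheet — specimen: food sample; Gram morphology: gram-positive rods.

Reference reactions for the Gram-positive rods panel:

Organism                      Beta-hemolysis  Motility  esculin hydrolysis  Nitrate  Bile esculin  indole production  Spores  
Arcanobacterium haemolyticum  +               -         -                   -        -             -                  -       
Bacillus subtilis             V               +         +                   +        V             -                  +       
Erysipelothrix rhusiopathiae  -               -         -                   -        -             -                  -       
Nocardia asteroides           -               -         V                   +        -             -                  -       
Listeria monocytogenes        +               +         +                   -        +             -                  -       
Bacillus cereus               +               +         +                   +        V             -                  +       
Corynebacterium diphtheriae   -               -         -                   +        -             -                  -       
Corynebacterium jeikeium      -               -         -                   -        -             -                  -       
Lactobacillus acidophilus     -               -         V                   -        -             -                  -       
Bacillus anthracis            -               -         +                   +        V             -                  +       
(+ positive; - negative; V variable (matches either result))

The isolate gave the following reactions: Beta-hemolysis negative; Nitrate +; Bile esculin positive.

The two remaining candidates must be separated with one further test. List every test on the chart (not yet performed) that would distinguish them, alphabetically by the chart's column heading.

Motility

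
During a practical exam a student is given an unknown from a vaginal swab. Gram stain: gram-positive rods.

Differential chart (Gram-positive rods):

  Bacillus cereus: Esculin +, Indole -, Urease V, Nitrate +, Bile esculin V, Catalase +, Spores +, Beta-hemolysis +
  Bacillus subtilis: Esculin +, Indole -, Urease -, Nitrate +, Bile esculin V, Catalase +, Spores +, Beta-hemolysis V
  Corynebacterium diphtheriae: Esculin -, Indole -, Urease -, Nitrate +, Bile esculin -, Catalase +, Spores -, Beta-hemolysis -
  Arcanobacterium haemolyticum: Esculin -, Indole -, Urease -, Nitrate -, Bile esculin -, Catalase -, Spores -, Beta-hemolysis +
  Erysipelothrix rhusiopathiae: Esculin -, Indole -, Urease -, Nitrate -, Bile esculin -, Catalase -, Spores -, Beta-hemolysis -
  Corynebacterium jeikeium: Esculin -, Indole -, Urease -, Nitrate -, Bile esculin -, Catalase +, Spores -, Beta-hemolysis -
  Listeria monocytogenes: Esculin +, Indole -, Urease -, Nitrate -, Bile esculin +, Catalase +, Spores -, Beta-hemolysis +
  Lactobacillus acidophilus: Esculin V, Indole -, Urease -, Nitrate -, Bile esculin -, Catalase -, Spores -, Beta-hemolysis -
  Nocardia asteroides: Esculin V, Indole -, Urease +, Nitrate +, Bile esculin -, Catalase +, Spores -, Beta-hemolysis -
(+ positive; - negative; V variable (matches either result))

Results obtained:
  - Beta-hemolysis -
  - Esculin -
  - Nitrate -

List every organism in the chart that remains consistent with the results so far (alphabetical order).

Corynebacterium jeikeium, Erysipelothrix rhusiopathiae, Lactobacillus acidophilus

Esculin -: excludes Bacillus cereus, Bacillus subtilis, Listeria monocytogenes — 6 left.
Nitrate -: excludes Corynebacterium diphtheriae, Nocardia asteroides — 4 left.
Beta-hemolysis -: excludes Arcanobacterium haemolyticum — 3 left.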